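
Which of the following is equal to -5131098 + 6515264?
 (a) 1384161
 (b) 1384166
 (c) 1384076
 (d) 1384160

-5131098 + 6515264 = 1384166
b) 1384166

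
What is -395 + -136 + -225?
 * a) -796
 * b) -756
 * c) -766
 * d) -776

First: -395 + -136 = -531
Then: -531 + -225 = -756
b) -756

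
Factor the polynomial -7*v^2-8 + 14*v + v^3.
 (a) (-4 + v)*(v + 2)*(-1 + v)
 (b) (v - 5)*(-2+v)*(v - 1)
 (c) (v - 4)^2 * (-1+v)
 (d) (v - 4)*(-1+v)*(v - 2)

We need to factor -7*v^2-8 + 14*v + v^3.
The factored form is (v - 4)*(-1+v)*(v - 2).
d) (v - 4)*(-1+v)*(v - 2)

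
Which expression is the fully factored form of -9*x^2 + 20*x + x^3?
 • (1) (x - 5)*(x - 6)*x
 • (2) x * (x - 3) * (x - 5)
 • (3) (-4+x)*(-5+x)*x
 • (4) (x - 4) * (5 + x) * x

We need to factor -9*x^2 + 20*x + x^3.
The factored form is (-4+x)*(-5+x)*x.
3) (-4+x)*(-5+x)*x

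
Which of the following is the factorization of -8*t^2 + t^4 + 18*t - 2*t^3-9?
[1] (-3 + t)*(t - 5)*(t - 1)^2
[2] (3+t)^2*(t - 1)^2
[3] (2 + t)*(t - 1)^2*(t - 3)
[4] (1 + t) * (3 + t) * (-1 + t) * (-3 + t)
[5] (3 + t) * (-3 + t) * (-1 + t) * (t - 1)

We need to factor -8*t^2 + t^4 + 18*t - 2*t^3-9.
The factored form is (3 + t) * (-3 + t) * (-1 + t) * (t - 1).
5) (3 + t) * (-3 + t) * (-1 + t) * (t - 1)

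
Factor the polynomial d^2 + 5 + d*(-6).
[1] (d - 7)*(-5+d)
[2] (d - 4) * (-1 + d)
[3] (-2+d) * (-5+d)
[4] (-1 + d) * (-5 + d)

We need to factor d^2 + 5 + d*(-6).
The factored form is (-1 + d) * (-5 + d).
4) (-1 + d) * (-5 + d)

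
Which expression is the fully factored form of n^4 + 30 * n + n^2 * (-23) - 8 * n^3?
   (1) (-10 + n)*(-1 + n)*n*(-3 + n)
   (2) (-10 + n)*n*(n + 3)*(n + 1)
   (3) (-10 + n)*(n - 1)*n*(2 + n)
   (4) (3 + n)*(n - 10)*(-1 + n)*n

We need to factor n^4 + 30 * n + n^2 * (-23) - 8 * n^3.
The factored form is (3 + n)*(n - 10)*(-1 + n)*n.
4) (3 + n)*(n - 10)*(-1 + n)*n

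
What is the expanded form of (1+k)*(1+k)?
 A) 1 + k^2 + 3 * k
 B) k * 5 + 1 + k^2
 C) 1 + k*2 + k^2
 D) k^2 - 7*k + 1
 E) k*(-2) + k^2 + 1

Expanding (1+k)*(1+k):
= 1 + k*2 + k^2
C) 1 + k*2 + k^2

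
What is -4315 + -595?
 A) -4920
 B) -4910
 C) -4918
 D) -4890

-4315 + -595 = -4910
B) -4910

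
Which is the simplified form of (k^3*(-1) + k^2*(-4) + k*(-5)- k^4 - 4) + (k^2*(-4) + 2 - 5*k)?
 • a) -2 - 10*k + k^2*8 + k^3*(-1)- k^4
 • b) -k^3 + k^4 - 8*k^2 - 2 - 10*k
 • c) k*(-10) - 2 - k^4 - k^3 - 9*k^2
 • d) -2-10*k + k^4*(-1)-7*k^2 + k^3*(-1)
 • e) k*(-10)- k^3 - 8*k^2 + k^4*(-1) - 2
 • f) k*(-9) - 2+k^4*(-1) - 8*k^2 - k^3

Adding the polynomials and combining like terms:
(k^3*(-1) + k^2*(-4) + k*(-5) - k^4 - 4) + (k^2*(-4) + 2 - 5*k)
= k*(-10)- k^3 - 8*k^2 + k^4*(-1) - 2
e) k*(-10)- k^3 - 8*k^2 + k^4*(-1) - 2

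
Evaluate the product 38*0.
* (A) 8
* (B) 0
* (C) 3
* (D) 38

38 * 0 = 0
B) 0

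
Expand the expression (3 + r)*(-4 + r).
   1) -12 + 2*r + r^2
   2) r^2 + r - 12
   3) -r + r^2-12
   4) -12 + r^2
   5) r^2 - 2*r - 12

Expanding (3 + r)*(-4 + r):
= -r + r^2-12
3) -r + r^2-12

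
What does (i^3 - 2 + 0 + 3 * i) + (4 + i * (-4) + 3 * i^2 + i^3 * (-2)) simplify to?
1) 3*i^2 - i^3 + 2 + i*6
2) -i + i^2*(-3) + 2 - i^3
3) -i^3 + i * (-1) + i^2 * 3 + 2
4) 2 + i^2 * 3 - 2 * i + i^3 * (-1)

Adding the polynomials and combining like terms:
(i^3 - 2 + 0 + 3*i) + (4 + i*(-4) + 3*i^2 + i^3*(-2))
= -i^3 + i * (-1) + i^2 * 3 + 2
3) -i^3 + i * (-1) + i^2 * 3 + 2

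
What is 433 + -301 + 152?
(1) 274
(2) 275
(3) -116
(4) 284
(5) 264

First: 433 + -301 = 132
Then: 132 + 152 = 284
4) 284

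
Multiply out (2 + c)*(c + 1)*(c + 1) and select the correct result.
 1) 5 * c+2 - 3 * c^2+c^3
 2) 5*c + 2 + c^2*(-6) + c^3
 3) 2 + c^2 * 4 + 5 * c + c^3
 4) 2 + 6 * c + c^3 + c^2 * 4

Expanding (2 + c)*(c + 1)*(c + 1):
= 2 + c^2 * 4 + 5 * c + c^3
3) 2 + c^2 * 4 + 5 * c + c^3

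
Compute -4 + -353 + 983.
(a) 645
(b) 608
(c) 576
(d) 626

First: -4 + -353 = -357
Then: -357 + 983 = 626
d) 626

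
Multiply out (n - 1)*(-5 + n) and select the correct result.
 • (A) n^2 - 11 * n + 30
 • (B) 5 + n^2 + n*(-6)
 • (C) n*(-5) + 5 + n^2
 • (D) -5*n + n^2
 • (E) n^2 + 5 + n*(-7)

Expanding (n - 1)*(-5 + n):
= 5 + n^2 + n*(-6)
B) 5 + n^2 + n*(-6)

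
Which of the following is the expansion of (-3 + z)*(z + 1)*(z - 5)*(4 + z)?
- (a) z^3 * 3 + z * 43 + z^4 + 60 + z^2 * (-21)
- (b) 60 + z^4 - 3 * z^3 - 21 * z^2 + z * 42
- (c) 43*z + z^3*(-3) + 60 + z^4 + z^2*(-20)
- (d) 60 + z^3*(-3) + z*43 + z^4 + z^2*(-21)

Expanding (-3 + z)*(z + 1)*(z - 5)*(4 + z):
= 60 + z^3*(-3) + z*43 + z^4 + z^2*(-21)
d) 60 + z^3*(-3) + z*43 + z^4 + z^2*(-21)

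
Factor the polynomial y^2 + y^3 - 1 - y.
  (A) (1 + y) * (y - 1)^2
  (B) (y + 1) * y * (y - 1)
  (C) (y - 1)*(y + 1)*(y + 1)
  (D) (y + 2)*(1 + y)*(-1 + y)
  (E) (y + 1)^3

We need to factor y^2 + y^3 - 1 - y.
The factored form is (y - 1)*(y + 1)*(y + 1).
C) (y - 1)*(y + 1)*(y + 1)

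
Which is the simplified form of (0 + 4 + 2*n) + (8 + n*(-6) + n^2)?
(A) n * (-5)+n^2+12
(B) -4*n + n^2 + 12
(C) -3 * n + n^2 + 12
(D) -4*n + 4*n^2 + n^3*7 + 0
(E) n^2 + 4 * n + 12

Adding the polynomials and combining like terms:
(0 + 4 + 2*n) + (8 + n*(-6) + n^2)
= -4*n + n^2 + 12
B) -4*n + n^2 + 12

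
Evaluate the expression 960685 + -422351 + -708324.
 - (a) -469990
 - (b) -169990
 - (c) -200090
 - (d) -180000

First: 960685 + -422351 = 538334
Then: 538334 + -708324 = -169990
b) -169990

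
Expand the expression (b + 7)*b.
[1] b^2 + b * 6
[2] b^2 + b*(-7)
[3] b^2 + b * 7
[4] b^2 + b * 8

Expanding (b + 7)*b:
= b^2 + b * 7
3) b^2 + b * 7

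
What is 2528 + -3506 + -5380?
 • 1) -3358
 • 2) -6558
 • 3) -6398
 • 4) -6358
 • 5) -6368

First: 2528 + -3506 = -978
Then: -978 + -5380 = -6358
4) -6358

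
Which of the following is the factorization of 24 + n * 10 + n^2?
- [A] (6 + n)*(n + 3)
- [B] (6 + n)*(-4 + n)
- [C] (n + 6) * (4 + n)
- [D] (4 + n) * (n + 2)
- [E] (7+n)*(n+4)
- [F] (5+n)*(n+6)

We need to factor 24 + n * 10 + n^2.
The factored form is (n + 6) * (4 + n).
C) (n + 6) * (4 + n)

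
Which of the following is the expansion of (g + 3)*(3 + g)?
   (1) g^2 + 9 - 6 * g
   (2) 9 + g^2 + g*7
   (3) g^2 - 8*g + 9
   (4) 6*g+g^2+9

Expanding (g + 3)*(3 + g):
= 6*g+g^2+9
4) 6*g+g^2+9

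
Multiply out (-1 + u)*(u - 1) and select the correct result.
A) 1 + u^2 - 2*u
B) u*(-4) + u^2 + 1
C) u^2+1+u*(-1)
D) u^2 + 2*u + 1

Expanding (-1 + u)*(u - 1):
= 1 + u^2 - 2*u
A) 1 + u^2 - 2*u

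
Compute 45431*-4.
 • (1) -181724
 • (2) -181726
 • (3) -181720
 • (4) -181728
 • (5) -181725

45431 * -4 = -181724
1) -181724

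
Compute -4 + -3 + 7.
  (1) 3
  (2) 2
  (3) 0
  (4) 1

First: -4 + -3 = -7
Then: -7 + 7 = 0
3) 0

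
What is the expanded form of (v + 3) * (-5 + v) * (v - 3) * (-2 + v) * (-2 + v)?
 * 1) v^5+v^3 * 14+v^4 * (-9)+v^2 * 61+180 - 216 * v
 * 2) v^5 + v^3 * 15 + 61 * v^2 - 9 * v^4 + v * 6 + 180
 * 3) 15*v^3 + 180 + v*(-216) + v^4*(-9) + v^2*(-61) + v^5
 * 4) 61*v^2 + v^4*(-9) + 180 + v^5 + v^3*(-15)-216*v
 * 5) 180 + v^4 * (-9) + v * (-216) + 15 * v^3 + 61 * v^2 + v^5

Expanding (v + 3) * (-5 + v) * (v - 3) * (-2 + v) * (-2 + v):
= 180 + v^4 * (-9) + v * (-216) + 15 * v^3 + 61 * v^2 + v^5
5) 180 + v^4 * (-9) + v * (-216) + 15 * v^3 + 61 * v^2 + v^5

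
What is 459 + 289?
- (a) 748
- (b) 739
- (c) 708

459 + 289 = 748
a) 748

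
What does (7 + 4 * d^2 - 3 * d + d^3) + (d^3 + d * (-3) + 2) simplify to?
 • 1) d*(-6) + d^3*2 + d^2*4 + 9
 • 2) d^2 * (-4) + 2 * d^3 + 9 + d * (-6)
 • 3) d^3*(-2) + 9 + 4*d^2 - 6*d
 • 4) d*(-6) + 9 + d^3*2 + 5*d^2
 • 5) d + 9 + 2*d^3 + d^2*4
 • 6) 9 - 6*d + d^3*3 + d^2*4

Adding the polynomials and combining like terms:
(7 + 4*d^2 - 3*d + d^3) + (d^3 + d*(-3) + 2)
= d*(-6) + d^3*2 + d^2*4 + 9
1) d*(-6) + d^3*2 + d^2*4 + 9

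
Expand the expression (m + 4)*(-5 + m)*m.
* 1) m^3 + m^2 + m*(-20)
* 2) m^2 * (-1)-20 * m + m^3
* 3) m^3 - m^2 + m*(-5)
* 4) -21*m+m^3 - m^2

Expanding (m + 4)*(-5 + m)*m:
= m^2 * (-1)-20 * m + m^3
2) m^2 * (-1)-20 * m + m^3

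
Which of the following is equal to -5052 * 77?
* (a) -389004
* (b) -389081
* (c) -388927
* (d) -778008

-5052 * 77 = -389004
a) -389004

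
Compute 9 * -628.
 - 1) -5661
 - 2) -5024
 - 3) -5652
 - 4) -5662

9 * -628 = -5652
3) -5652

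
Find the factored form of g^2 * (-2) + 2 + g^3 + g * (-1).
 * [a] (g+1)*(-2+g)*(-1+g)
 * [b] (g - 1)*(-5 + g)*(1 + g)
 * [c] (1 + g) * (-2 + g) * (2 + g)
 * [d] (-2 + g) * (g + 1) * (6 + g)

We need to factor g^2 * (-2) + 2 + g^3 + g * (-1).
The factored form is (g+1)*(-2+g)*(-1+g).
a) (g+1)*(-2+g)*(-1+g)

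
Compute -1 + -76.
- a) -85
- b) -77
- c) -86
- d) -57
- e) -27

-1 + -76 = -77
b) -77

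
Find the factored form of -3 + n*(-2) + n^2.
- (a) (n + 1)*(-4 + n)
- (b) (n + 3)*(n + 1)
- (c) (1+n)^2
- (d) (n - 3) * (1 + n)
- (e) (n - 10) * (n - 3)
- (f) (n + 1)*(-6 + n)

We need to factor -3 + n*(-2) + n^2.
The factored form is (n - 3) * (1 + n).
d) (n - 3) * (1 + n)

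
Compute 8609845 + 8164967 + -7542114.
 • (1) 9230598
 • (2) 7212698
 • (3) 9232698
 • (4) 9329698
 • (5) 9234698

First: 8609845 + 8164967 = 16774812
Then: 16774812 + -7542114 = 9232698
3) 9232698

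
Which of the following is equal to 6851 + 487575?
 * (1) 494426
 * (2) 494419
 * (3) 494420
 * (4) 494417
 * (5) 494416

6851 + 487575 = 494426
1) 494426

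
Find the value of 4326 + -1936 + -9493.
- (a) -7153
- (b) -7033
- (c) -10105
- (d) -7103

First: 4326 + -1936 = 2390
Then: 2390 + -9493 = -7103
d) -7103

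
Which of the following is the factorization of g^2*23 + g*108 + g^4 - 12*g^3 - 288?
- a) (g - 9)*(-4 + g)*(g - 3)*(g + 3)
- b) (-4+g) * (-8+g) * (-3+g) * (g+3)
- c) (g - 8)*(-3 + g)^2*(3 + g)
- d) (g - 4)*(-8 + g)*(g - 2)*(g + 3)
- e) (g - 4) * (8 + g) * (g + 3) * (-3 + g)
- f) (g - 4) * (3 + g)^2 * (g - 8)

We need to factor g^2*23 + g*108 + g^4 - 12*g^3 - 288.
The factored form is (-4+g) * (-8+g) * (-3+g) * (g+3).
b) (-4+g) * (-8+g) * (-3+g) * (g+3)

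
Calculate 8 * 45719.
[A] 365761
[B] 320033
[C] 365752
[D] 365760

8 * 45719 = 365752
C) 365752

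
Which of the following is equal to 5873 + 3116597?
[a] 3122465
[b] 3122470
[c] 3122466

5873 + 3116597 = 3122470
b) 3122470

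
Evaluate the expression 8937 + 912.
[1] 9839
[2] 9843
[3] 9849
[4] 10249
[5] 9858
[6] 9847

8937 + 912 = 9849
3) 9849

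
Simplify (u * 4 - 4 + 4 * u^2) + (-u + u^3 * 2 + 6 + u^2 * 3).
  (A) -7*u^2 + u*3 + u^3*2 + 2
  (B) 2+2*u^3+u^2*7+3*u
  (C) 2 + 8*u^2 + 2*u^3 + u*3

Adding the polynomials and combining like terms:
(u*4 - 4 + 4*u^2) + (-u + u^3*2 + 6 + u^2*3)
= 2+2*u^3+u^2*7+3*u
B) 2+2*u^3+u^2*7+3*u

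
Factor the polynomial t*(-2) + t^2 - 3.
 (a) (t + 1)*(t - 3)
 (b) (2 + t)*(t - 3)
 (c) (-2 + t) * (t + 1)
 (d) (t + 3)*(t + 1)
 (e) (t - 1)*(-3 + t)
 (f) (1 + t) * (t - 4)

We need to factor t*(-2) + t^2 - 3.
The factored form is (t + 1)*(t - 3).
a) (t + 1)*(t - 3)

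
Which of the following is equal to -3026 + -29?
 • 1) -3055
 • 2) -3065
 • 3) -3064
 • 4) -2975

-3026 + -29 = -3055
1) -3055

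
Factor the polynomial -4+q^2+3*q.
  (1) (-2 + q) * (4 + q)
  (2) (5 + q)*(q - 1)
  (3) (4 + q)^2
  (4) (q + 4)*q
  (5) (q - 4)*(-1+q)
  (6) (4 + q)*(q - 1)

We need to factor -4+q^2+3*q.
The factored form is (4 + q)*(q - 1).
6) (4 + q)*(q - 1)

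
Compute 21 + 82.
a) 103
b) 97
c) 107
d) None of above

21 + 82 = 103
a) 103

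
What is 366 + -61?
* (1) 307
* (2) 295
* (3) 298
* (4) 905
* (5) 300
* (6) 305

366 + -61 = 305
6) 305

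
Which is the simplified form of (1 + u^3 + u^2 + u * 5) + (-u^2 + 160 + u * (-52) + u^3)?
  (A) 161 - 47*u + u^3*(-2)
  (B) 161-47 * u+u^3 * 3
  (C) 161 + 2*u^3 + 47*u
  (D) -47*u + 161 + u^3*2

Adding the polynomials and combining like terms:
(1 + u^3 + u^2 + u*5) + (-u^2 + 160 + u*(-52) + u^3)
= -47*u + 161 + u^3*2
D) -47*u + 161 + u^3*2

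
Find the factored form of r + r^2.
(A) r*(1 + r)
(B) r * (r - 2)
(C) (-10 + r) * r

We need to factor r + r^2.
The factored form is r*(1 + r).
A) r*(1 + r)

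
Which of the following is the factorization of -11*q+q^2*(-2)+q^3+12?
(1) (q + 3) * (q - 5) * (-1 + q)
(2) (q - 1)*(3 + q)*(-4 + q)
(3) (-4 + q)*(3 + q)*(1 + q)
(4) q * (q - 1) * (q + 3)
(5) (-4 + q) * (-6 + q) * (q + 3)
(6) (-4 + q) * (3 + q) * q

We need to factor -11*q+q^2*(-2)+q^3+12.
The factored form is (q - 1)*(3 + q)*(-4 + q).
2) (q - 1)*(3 + q)*(-4 + q)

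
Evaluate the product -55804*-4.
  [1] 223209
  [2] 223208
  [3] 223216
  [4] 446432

-55804 * -4 = 223216
3) 223216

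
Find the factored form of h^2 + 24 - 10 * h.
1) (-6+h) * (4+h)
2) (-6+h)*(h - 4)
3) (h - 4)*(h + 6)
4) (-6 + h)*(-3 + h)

We need to factor h^2 + 24 - 10 * h.
The factored form is (-6+h)*(h - 4).
2) (-6+h)*(h - 4)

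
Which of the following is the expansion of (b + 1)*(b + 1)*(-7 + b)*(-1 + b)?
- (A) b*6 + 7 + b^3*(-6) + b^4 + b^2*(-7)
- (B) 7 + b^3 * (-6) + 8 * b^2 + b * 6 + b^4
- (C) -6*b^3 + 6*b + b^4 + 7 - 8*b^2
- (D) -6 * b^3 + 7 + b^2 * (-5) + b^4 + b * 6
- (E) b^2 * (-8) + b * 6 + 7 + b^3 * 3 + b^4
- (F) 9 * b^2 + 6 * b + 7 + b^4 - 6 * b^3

Expanding (b + 1)*(b + 1)*(-7 + b)*(-1 + b):
= -6*b^3 + 6*b + b^4 + 7 - 8*b^2
C) -6*b^3 + 6*b + b^4 + 7 - 8*b^2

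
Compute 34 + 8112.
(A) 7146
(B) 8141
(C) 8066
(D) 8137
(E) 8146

34 + 8112 = 8146
E) 8146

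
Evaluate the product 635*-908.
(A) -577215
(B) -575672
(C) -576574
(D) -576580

635 * -908 = -576580
D) -576580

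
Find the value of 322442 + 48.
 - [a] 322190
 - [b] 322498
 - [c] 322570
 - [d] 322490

322442 + 48 = 322490
d) 322490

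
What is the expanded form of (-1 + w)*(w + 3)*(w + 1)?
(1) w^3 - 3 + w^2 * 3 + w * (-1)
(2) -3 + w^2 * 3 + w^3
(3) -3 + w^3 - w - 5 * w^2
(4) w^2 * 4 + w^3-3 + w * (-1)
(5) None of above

Expanding (-1 + w)*(w + 3)*(w + 1):
= w^3 - 3 + w^2 * 3 + w * (-1)
1) w^3 - 3 + w^2 * 3 + w * (-1)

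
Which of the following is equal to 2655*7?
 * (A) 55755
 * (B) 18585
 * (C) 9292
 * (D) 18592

2655 * 7 = 18585
B) 18585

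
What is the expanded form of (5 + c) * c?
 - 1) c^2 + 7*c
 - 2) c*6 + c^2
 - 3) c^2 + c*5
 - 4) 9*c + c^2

Expanding (5 + c) * c:
= c^2 + c*5
3) c^2 + c*5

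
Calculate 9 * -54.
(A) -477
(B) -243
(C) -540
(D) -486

9 * -54 = -486
D) -486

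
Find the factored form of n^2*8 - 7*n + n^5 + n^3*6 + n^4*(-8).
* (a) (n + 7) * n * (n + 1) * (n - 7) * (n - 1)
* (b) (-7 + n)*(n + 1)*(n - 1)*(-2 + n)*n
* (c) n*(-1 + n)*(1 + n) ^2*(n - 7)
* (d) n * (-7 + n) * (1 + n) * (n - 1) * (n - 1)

We need to factor n^2*8 - 7*n + n^5 + n^3*6 + n^4*(-8).
The factored form is n * (-7 + n) * (1 + n) * (n - 1) * (n - 1).
d) n * (-7 + n) * (1 + n) * (n - 1) * (n - 1)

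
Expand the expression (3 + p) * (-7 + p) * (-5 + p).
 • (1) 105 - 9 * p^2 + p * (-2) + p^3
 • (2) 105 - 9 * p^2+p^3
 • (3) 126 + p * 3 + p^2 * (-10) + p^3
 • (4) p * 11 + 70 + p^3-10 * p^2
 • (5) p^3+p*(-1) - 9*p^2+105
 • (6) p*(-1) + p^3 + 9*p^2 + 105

Expanding (3 + p) * (-7 + p) * (-5 + p):
= p^3+p*(-1) - 9*p^2+105
5) p^3+p*(-1) - 9*p^2+105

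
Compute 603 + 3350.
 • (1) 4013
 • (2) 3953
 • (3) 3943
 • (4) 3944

603 + 3350 = 3953
2) 3953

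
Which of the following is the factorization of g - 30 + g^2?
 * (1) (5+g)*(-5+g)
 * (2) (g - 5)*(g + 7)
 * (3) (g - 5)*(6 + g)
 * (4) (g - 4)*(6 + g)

We need to factor g - 30 + g^2.
The factored form is (g - 5)*(6 + g).
3) (g - 5)*(6 + g)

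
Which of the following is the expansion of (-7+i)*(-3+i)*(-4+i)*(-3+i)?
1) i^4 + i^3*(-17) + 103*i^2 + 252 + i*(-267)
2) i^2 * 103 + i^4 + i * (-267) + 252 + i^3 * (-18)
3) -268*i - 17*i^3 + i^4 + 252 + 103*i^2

Expanding (-7+i)*(-3+i)*(-4+i)*(-3+i):
= i^4 + i^3*(-17) + 103*i^2 + 252 + i*(-267)
1) i^4 + i^3*(-17) + 103*i^2 + 252 + i*(-267)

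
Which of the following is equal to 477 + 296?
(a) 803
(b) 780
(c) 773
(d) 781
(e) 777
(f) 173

477 + 296 = 773
c) 773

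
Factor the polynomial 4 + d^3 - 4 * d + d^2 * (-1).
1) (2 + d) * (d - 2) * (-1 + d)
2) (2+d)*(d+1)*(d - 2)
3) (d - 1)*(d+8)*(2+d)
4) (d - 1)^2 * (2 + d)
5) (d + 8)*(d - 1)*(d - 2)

We need to factor 4 + d^3 - 4 * d + d^2 * (-1).
The factored form is (2 + d) * (d - 2) * (-1 + d).
1) (2 + d) * (d - 2) * (-1 + d)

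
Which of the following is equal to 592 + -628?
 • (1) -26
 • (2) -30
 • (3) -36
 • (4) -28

592 + -628 = -36
3) -36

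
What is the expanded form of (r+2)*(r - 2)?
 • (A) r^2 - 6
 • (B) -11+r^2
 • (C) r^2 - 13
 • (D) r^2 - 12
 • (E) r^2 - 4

Expanding (r+2)*(r - 2):
= r^2 - 4
E) r^2 - 4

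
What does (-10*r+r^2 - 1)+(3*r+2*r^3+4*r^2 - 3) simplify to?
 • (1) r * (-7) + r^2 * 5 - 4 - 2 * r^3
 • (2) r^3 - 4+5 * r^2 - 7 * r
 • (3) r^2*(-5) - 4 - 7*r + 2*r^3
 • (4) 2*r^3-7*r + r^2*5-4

Adding the polynomials and combining like terms:
(-10*r + r^2 - 1) + (3*r + 2*r^3 + 4*r^2 - 3)
= 2*r^3-7*r + r^2*5-4
4) 2*r^3-7*r + r^2*5-4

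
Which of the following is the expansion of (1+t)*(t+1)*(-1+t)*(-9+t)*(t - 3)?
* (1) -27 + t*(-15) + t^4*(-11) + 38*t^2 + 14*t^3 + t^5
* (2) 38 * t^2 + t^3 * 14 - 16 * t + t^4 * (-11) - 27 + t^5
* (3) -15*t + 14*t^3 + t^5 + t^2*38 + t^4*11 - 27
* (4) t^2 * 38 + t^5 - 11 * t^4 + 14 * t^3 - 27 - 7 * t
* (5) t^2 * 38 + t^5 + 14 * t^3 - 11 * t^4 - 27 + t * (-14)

Expanding (1+t)*(t+1)*(-1+t)*(-9+t)*(t - 3):
= -27 + t*(-15) + t^4*(-11) + 38*t^2 + 14*t^3 + t^5
1) -27 + t*(-15) + t^4*(-11) + 38*t^2 + 14*t^3 + t^5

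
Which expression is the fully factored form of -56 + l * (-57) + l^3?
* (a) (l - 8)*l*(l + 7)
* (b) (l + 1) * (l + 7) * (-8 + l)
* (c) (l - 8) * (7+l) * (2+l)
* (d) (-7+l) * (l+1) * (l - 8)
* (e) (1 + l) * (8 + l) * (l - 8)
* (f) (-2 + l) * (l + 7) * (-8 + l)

We need to factor -56 + l * (-57) + l^3.
The factored form is (l + 1) * (l + 7) * (-8 + l).
b) (l + 1) * (l + 7) * (-8 + l)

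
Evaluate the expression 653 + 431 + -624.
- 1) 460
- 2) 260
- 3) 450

First: 653 + 431 = 1084
Then: 1084 + -624 = 460
1) 460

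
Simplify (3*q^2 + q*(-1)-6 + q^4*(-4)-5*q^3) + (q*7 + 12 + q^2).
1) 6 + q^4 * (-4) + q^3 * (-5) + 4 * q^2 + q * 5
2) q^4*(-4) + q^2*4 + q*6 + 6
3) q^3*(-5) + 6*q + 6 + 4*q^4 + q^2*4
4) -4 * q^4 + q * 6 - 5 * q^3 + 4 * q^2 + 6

Adding the polynomials and combining like terms:
(3*q^2 + q*(-1) - 6 + q^4*(-4) - 5*q^3) + (q*7 + 12 + q^2)
= -4 * q^4 + q * 6 - 5 * q^3 + 4 * q^2 + 6
4) -4 * q^4 + q * 6 - 5 * q^3 + 4 * q^2 + 6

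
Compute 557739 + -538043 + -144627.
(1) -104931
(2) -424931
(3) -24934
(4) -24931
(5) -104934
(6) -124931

First: 557739 + -538043 = 19696
Then: 19696 + -144627 = -124931
6) -124931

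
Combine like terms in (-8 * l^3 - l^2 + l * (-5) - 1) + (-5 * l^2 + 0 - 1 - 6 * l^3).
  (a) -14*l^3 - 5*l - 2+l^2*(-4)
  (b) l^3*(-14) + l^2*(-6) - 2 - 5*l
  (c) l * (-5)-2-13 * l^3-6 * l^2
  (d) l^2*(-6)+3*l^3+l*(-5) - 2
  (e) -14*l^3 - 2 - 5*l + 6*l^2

Adding the polynomials and combining like terms:
(-8*l^3 - l^2 + l*(-5) - 1) + (-5*l^2 + 0 - 1 - 6*l^3)
= l^3*(-14) + l^2*(-6) - 2 - 5*l
b) l^3*(-14) + l^2*(-6) - 2 - 5*l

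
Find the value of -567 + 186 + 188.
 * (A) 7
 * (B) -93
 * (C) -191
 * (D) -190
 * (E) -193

First: -567 + 186 = -381
Then: -381 + 188 = -193
E) -193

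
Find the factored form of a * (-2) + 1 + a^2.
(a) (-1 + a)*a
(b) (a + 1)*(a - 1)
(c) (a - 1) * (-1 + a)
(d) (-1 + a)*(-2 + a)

We need to factor a * (-2) + 1 + a^2.
The factored form is (a - 1) * (-1 + a).
c) (a - 1) * (-1 + a)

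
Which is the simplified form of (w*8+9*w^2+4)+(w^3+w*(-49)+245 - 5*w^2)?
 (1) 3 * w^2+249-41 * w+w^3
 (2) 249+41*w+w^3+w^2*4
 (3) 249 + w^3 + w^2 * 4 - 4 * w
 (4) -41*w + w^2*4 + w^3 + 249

Adding the polynomials and combining like terms:
(w*8 + 9*w^2 + 4) + (w^3 + w*(-49) + 245 - 5*w^2)
= -41*w + w^2*4 + w^3 + 249
4) -41*w + w^2*4 + w^3 + 249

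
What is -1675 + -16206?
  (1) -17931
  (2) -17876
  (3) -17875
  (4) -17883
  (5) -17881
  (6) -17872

-1675 + -16206 = -17881
5) -17881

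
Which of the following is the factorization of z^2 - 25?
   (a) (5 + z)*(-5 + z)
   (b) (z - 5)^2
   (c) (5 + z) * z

We need to factor z^2 - 25.
The factored form is (5 + z)*(-5 + z).
a) (5 + z)*(-5 + z)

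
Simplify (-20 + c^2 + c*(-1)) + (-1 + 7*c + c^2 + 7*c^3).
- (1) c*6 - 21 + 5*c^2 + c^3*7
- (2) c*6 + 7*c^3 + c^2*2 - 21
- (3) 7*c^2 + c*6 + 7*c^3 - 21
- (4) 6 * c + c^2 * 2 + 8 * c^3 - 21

Adding the polynomials and combining like terms:
(-20 + c^2 + c*(-1)) + (-1 + 7*c + c^2 + 7*c^3)
= c*6 + 7*c^3 + c^2*2 - 21
2) c*6 + 7*c^3 + c^2*2 - 21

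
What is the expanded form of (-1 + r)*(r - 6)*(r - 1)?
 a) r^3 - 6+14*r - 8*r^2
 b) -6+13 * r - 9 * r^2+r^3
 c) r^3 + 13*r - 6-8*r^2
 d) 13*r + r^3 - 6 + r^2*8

Expanding (-1 + r)*(r - 6)*(r - 1):
= r^3 + 13*r - 6-8*r^2
c) r^3 + 13*r - 6-8*r^2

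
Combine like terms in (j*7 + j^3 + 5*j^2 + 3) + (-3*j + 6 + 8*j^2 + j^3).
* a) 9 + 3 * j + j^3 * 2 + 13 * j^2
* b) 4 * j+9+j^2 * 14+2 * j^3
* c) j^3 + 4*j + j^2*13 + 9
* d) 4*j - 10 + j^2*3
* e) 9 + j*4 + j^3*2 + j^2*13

Adding the polynomials and combining like terms:
(j*7 + j^3 + 5*j^2 + 3) + (-3*j + 6 + 8*j^2 + j^3)
= 9 + j*4 + j^3*2 + j^2*13
e) 9 + j*4 + j^3*2 + j^2*13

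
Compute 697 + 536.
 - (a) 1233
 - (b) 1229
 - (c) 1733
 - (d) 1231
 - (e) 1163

697 + 536 = 1233
a) 1233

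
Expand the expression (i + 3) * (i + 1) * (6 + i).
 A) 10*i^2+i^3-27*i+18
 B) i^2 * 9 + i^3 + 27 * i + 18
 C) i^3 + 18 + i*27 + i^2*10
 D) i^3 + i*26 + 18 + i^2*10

Expanding (i + 3) * (i + 1) * (6 + i):
= i^3 + 18 + i*27 + i^2*10
C) i^3 + 18 + i*27 + i^2*10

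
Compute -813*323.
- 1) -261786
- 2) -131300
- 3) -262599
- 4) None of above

-813 * 323 = -262599
3) -262599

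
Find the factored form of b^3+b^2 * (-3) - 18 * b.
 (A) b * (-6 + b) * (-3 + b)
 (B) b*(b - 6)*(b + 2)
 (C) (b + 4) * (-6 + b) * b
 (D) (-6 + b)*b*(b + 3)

We need to factor b^3+b^2 * (-3) - 18 * b.
The factored form is (-6 + b)*b*(b + 3).
D) (-6 + b)*b*(b + 3)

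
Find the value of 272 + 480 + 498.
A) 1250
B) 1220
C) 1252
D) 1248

First: 272 + 480 = 752
Then: 752 + 498 = 1250
A) 1250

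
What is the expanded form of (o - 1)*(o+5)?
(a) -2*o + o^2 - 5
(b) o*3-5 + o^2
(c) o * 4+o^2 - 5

Expanding (o - 1)*(o+5):
= o * 4+o^2 - 5
c) o * 4+o^2 - 5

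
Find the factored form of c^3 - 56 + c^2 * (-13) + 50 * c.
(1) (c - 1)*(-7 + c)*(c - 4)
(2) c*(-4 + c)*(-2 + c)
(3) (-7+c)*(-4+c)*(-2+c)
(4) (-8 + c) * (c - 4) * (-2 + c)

We need to factor c^3 - 56 + c^2 * (-13) + 50 * c.
The factored form is (-7+c)*(-4+c)*(-2+c).
3) (-7+c)*(-4+c)*(-2+c)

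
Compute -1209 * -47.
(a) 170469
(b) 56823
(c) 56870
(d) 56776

-1209 * -47 = 56823
b) 56823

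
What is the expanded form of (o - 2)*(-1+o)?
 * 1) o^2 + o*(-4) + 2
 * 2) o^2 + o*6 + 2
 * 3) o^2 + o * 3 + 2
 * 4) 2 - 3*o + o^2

Expanding (o - 2)*(-1+o):
= 2 - 3*o + o^2
4) 2 - 3*o + o^2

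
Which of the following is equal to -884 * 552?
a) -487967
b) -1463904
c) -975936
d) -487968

-884 * 552 = -487968
d) -487968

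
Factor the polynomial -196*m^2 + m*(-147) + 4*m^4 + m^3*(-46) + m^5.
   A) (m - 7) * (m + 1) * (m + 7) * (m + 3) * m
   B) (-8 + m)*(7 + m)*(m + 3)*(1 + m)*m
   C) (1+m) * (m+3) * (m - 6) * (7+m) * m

We need to factor -196*m^2 + m*(-147) + 4*m^4 + m^3*(-46) + m^5.
The factored form is (m - 7) * (m + 1) * (m + 7) * (m + 3) * m.
A) (m - 7) * (m + 1) * (m + 7) * (m + 3) * m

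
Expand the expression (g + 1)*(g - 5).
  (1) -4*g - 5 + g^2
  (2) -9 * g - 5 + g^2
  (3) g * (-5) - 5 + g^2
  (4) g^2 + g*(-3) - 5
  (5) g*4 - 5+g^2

Expanding (g + 1)*(g - 5):
= -4*g - 5 + g^2
1) -4*g - 5 + g^2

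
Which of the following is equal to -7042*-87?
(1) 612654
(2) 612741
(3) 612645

-7042 * -87 = 612654
1) 612654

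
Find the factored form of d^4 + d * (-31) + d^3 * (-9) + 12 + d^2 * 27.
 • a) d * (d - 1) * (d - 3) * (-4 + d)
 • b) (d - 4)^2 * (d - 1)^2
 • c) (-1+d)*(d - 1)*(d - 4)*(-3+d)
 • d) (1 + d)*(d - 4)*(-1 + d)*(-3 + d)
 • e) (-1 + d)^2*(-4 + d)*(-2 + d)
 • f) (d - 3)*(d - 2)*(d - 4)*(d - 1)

We need to factor d^4 + d * (-31) + d^3 * (-9) + 12 + d^2 * 27.
The factored form is (-1+d)*(d - 1)*(d - 4)*(-3+d).
c) (-1+d)*(d - 1)*(d - 4)*(-3+d)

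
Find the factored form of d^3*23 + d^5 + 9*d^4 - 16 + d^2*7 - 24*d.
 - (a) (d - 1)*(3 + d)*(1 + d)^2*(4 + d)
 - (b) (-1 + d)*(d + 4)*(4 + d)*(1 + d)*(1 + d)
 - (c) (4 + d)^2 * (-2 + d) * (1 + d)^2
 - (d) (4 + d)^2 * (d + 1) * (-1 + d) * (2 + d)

We need to factor d^3*23 + d^5 + 9*d^4 - 16 + d^2*7 - 24*d.
The factored form is (-1 + d)*(d + 4)*(4 + d)*(1 + d)*(1 + d).
b) (-1 + d)*(d + 4)*(4 + d)*(1 + d)*(1 + d)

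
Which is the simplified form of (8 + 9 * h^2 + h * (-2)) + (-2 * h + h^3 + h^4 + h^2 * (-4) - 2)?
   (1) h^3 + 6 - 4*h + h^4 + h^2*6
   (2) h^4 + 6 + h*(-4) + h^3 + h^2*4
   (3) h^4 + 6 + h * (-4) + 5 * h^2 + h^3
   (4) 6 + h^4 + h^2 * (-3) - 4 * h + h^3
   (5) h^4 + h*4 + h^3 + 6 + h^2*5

Adding the polynomials and combining like terms:
(8 + 9*h^2 + h*(-2)) + (-2*h + h^3 + h^4 + h^2*(-4) - 2)
= h^4 + 6 + h * (-4) + 5 * h^2 + h^3
3) h^4 + 6 + h * (-4) + 5 * h^2 + h^3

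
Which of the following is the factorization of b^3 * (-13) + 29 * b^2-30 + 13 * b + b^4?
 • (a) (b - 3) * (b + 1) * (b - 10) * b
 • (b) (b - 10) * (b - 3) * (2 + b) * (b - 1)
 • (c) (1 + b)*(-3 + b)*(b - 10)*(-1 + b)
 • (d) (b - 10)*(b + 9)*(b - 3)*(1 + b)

We need to factor b^3 * (-13) + 29 * b^2-30 + 13 * b + b^4.
The factored form is (1 + b)*(-3 + b)*(b - 10)*(-1 + b).
c) (1 + b)*(-3 + b)*(b - 10)*(-1 + b)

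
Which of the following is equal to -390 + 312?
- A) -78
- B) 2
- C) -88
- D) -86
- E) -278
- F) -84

-390 + 312 = -78
A) -78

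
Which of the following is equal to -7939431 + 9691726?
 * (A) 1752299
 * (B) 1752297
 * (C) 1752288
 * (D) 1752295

-7939431 + 9691726 = 1752295
D) 1752295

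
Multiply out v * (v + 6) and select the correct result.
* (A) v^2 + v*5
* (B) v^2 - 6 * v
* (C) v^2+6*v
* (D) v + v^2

Expanding v * (v + 6):
= v^2+6*v
C) v^2+6*v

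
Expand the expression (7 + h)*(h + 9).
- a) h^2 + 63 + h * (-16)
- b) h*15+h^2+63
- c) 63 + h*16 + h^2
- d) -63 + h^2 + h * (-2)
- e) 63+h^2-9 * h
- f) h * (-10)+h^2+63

Expanding (7 + h)*(h + 9):
= 63 + h*16 + h^2
c) 63 + h*16 + h^2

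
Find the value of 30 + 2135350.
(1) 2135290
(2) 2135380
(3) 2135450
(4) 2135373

30 + 2135350 = 2135380
2) 2135380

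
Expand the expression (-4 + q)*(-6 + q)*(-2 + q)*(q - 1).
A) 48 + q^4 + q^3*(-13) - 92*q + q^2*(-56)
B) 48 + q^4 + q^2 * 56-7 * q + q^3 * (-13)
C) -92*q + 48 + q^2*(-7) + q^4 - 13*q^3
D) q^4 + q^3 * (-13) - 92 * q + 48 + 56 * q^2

Expanding (-4 + q)*(-6 + q)*(-2 + q)*(q - 1):
= q^4 + q^3 * (-13) - 92 * q + 48 + 56 * q^2
D) q^4 + q^3 * (-13) - 92 * q + 48 + 56 * q^2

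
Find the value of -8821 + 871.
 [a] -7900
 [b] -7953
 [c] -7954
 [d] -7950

-8821 + 871 = -7950
d) -7950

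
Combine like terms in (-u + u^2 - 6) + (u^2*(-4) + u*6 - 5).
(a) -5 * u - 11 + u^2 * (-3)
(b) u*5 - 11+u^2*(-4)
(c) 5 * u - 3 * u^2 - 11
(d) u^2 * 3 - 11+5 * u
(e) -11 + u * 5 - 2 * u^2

Adding the polynomials and combining like terms:
(-u + u^2 - 6) + (u^2*(-4) + u*6 - 5)
= 5 * u - 3 * u^2 - 11
c) 5 * u - 3 * u^2 - 11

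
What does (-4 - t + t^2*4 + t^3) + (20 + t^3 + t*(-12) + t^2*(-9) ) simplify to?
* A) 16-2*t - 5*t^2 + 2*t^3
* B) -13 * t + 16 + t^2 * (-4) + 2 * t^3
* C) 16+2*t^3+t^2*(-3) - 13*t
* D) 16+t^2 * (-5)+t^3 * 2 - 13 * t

Adding the polynomials and combining like terms:
(-4 - t + t^2*4 + t^3) + (20 + t^3 + t*(-12) + t^2*(-9))
= 16+t^2 * (-5)+t^3 * 2 - 13 * t
D) 16+t^2 * (-5)+t^3 * 2 - 13 * t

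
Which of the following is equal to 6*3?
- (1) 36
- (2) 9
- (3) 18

6 * 3 = 18
3) 18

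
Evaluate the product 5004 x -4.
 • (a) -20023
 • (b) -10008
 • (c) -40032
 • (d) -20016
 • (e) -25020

5004 * -4 = -20016
d) -20016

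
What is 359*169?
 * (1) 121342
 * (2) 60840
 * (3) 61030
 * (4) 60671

359 * 169 = 60671
4) 60671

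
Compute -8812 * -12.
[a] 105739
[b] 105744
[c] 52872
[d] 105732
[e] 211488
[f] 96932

-8812 * -12 = 105744
b) 105744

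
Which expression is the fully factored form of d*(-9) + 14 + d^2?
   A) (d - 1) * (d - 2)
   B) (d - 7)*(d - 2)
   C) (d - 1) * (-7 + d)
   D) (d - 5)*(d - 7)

We need to factor d*(-9) + 14 + d^2.
The factored form is (d - 7)*(d - 2).
B) (d - 7)*(d - 2)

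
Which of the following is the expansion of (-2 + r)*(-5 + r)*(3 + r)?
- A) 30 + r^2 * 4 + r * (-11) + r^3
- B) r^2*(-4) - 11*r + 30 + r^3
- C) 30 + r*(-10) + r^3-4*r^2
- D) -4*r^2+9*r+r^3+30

Expanding (-2 + r)*(-5 + r)*(3 + r):
= r^2*(-4) - 11*r + 30 + r^3
B) r^2*(-4) - 11*r + 30 + r^3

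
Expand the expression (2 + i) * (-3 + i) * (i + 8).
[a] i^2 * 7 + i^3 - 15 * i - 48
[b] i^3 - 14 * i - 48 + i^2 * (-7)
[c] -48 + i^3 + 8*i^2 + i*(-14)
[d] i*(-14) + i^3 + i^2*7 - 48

Expanding (2 + i) * (-3 + i) * (i + 8):
= i*(-14) + i^3 + i^2*7 - 48
d) i*(-14) + i^3 + i^2*7 - 48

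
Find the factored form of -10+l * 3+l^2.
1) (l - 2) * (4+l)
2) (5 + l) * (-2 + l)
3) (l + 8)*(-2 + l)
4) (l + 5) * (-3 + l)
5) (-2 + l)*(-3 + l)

We need to factor -10+l * 3+l^2.
The factored form is (5 + l) * (-2 + l).
2) (5 + l) * (-2 + l)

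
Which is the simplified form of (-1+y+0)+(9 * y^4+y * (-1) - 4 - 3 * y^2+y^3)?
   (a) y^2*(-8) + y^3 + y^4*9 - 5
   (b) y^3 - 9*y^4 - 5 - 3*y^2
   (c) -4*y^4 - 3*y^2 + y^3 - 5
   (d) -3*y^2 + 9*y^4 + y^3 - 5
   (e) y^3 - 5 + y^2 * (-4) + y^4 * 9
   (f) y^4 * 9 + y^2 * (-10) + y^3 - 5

Adding the polynomials and combining like terms:
(-1 + y + 0) + (9*y^4 + y*(-1) - 4 - 3*y^2 + y^3)
= -3*y^2 + 9*y^4 + y^3 - 5
d) -3*y^2 + 9*y^4 + y^3 - 5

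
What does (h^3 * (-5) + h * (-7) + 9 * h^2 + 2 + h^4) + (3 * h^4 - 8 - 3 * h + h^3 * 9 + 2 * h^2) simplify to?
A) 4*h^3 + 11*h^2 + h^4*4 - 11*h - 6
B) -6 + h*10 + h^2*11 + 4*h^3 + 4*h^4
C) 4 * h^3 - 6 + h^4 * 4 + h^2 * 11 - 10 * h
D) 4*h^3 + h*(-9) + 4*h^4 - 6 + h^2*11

Adding the polynomials and combining like terms:
(h^3*(-5) + h*(-7) + 9*h^2 + 2 + h^4) + (3*h^4 - 8 - 3*h + h^3*9 + 2*h^2)
= 4 * h^3 - 6 + h^4 * 4 + h^2 * 11 - 10 * h
C) 4 * h^3 - 6 + h^4 * 4 + h^2 * 11 - 10 * h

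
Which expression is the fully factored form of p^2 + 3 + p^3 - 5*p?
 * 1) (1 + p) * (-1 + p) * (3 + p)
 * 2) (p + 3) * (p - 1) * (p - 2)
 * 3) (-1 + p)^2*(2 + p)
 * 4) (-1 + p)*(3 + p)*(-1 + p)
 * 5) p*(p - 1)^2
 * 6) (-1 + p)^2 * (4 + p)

We need to factor p^2 + 3 + p^3 - 5*p.
The factored form is (-1 + p)*(3 + p)*(-1 + p).
4) (-1 + p)*(3 + p)*(-1 + p)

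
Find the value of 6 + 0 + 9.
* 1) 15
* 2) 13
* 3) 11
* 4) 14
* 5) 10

First: 6 + 0 = 6
Then: 6 + 9 = 15
1) 15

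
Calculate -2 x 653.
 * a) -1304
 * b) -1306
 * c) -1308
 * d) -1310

-2 * 653 = -1306
b) -1306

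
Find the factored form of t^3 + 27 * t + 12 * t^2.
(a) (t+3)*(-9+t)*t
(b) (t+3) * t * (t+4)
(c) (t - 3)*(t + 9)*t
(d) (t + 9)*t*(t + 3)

We need to factor t^3 + 27 * t + 12 * t^2.
The factored form is (t + 9)*t*(t + 3).
d) (t + 9)*t*(t + 3)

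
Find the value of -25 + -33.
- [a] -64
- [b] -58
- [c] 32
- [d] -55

-25 + -33 = -58
b) -58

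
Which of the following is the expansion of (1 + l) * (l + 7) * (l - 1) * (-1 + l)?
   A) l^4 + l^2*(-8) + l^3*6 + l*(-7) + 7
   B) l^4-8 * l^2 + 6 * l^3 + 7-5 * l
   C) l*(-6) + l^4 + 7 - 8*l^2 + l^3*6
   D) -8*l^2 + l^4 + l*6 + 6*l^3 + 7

Expanding (1 + l) * (l + 7) * (l - 1) * (-1 + l):
= l*(-6) + l^4 + 7 - 8*l^2 + l^3*6
C) l*(-6) + l^4 + 7 - 8*l^2 + l^3*6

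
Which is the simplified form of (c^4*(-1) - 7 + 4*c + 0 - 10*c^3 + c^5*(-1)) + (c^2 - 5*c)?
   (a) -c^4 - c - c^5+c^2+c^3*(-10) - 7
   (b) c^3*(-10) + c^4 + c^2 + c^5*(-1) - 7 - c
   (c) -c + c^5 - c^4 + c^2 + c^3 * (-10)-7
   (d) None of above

Adding the polynomials and combining like terms:
(c^4*(-1) - 7 + 4*c + 0 - 10*c^3 + c^5*(-1)) + (c^2 - 5*c)
= -c^4 - c - c^5+c^2+c^3*(-10) - 7
a) -c^4 - c - c^5+c^2+c^3*(-10) - 7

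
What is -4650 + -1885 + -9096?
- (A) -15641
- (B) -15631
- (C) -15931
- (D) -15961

First: -4650 + -1885 = -6535
Then: -6535 + -9096 = -15631
B) -15631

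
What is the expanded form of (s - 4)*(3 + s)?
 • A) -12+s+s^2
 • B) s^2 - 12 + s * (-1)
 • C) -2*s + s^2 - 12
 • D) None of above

Expanding (s - 4)*(3 + s):
= s^2 - 12 + s * (-1)
B) s^2 - 12 + s * (-1)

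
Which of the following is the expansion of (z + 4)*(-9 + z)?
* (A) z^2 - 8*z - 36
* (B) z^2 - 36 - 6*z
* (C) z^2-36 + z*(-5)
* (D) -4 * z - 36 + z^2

Expanding (z + 4)*(-9 + z):
= z^2-36 + z*(-5)
C) z^2-36 + z*(-5)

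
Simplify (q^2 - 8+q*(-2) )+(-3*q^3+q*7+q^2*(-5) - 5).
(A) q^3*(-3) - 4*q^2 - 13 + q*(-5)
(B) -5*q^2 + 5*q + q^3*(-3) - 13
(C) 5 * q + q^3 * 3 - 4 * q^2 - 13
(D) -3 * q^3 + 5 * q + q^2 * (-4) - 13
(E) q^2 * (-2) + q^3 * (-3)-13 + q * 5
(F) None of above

Adding the polynomials and combining like terms:
(q^2 - 8 + q*(-2)) + (-3*q^3 + q*7 + q^2*(-5) - 5)
= -3 * q^3 + 5 * q + q^2 * (-4) - 13
D) -3 * q^3 + 5 * q + q^2 * (-4) - 13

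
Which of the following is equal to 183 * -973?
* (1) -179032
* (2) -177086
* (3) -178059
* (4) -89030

183 * -973 = -178059
3) -178059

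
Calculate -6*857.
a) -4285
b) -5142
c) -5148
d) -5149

-6 * 857 = -5142
b) -5142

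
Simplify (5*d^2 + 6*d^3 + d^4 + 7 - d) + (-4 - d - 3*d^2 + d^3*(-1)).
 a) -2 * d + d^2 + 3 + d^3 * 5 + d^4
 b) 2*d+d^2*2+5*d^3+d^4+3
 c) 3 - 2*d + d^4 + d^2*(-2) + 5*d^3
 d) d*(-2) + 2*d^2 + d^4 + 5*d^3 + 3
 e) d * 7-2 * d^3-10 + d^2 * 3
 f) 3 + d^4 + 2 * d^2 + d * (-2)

Adding the polynomials and combining like terms:
(5*d^2 + 6*d^3 + d^4 + 7 - d) + (-4 - d - 3*d^2 + d^3*(-1))
= d*(-2) + 2*d^2 + d^4 + 5*d^3 + 3
d) d*(-2) + 2*d^2 + d^4 + 5*d^3 + 3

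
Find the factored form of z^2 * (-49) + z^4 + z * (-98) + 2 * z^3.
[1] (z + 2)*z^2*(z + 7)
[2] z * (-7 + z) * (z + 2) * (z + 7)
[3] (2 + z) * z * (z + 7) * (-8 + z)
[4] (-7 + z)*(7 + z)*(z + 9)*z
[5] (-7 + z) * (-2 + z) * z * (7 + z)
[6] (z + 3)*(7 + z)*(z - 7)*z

We need to factor z^2 * (-49) + z^4 + z * (-98) + 2 * z^3.
The factored form is z * (-7 + z) * (z + 2) * (z + 7).
2) z * (-7 + z) * (z + 2) * (z + 7)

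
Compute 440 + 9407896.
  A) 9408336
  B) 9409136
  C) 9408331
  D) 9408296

440 + 9407896 = 9408336
A) 9408336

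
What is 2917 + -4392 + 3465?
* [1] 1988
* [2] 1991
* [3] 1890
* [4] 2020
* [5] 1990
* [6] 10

First: 2917 + -4392 = -1475
Then: -1475 + 3465 = 1990
5) 1990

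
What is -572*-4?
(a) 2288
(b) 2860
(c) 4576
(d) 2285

-572 * -4 = 2288
a) 2288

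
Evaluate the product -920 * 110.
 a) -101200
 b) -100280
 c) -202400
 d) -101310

-920 * 110 = -101200
a) -101200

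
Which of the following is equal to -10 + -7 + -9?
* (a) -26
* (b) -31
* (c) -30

First: -10 + -7 = -17
Then: -17 + -9 = -26
a) -26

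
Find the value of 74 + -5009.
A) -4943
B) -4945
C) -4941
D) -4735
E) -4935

74 + -5009 = -4935
E) -4935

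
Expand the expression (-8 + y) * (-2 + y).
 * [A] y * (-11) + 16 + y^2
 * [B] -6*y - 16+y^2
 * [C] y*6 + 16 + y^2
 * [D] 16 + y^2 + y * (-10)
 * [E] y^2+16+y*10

Expanding (-8 + y) * (-2 + y):
= 16 + y^2 + y * (-10)
D) 16 + y^2 + y * (-10)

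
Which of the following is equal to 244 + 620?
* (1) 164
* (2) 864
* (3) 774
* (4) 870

244 + 620 = 864
2) 864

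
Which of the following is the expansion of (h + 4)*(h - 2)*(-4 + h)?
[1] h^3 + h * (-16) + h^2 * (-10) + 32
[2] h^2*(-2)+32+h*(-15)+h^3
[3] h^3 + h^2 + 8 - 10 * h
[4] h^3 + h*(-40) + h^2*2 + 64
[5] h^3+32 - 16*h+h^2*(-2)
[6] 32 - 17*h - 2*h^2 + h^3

Expanding (h + 4)*(h - 2)*(-4 + h):
= h^3+32 - 16*h+h^2*(-2)
5) h^3+32 - 16*h+h^2*(-2)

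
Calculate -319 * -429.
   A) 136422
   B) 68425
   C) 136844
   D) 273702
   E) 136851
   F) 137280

-319 * -429 = 136851
E) 136851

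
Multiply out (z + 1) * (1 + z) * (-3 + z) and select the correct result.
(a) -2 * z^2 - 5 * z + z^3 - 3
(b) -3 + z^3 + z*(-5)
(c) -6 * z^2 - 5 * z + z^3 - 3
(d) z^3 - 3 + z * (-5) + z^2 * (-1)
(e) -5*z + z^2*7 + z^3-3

Expanding (z + 1) * (1 + z) * (-3 + z):
= z^3 - 3 + z * (-5) + z^2 * (-1)
d) z^3 - 3 + z * (-5) + z^2 * (-1)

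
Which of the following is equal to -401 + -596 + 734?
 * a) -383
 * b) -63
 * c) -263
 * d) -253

First: -401 + -596 = -997
Then: -997 + 734 = -263
c) -263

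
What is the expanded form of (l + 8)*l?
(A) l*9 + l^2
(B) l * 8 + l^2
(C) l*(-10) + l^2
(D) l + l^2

Expanding (l + 8)*l:
= l * 8 + l^2
B) l * 8 + l^2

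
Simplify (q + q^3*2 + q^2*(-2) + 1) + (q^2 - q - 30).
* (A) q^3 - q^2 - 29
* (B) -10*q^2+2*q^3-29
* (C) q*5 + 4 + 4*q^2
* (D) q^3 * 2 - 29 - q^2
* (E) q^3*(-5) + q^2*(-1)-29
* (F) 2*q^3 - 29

Adding the polynomials and combining like terms:
(q + q^3*2 + q^2*(-2) + 1) + (q^2 - q - 30)
= q^3 * 2 - 29 - q^2
D) q^3 * 2 - 29 - q^2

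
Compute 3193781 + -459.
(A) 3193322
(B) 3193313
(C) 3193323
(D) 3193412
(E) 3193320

3193781 + -459 = 3193322
A) 3193322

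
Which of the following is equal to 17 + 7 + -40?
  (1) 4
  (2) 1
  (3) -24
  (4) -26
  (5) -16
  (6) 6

First: 17 + 7 = 24
Then: 24 + -40 = -16
5) -16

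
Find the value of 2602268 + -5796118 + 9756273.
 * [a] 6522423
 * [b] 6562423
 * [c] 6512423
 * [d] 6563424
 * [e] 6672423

First: 2602268 + -5796118 = -3193850
Then: -3193850 + 9756273 = 6562423
b) 6562423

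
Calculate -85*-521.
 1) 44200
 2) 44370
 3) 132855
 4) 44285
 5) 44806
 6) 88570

-85 * -521 = 44285
4) 44285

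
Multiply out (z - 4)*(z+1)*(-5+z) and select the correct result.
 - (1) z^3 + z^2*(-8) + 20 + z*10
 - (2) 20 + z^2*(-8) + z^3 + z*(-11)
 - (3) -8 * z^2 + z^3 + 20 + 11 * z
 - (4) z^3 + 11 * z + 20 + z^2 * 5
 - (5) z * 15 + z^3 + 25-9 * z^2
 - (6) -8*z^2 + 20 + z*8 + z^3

Expanding (z - 4)*(z+1)*(-5+z):
= -8 * z^2 + z^3 + 20 + 11 * z
3) -8 * z^2 + z^3 + 20 + 11 * z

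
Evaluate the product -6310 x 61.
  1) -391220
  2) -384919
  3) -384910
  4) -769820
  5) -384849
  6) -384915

-6310 * 61 = -384910
3) -384910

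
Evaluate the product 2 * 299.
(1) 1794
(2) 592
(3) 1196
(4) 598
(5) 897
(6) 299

2 * 299 = 598
4) 598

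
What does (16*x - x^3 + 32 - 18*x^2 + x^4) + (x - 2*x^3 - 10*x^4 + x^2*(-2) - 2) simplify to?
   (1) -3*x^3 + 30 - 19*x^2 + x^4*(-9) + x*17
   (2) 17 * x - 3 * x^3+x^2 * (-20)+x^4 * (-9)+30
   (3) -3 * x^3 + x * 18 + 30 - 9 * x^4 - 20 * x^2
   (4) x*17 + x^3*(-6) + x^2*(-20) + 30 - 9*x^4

Adding the polynomials and combining like terms:
(16*x - x^3 + 32 - 18*x^2 + x^4) + (x - 2*x^3 - 10*x^4 + x^2*(-2) - 2)
= 17 * x - 3 * x^3+x^2 * (-20)+x^4 * (-9)+30
2) 17 * x - 3 * x^3+x^2 * (-20)+x^4 * (-9)+30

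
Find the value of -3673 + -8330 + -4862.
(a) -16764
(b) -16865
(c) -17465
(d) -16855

First: -3673 + -8330 = -12003
Then: -12003 + -4862 = -16865
b) -16865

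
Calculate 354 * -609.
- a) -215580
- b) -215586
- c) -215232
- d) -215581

354 * -609 = -215586
b) -215586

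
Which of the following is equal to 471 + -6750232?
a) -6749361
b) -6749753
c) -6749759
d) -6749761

471 + -6750232 = -6749761
d) -6749761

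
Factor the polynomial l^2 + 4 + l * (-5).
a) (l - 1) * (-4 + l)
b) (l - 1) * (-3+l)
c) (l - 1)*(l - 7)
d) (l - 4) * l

We need to factor l^2 + 4 + l * (-5).
The factored form is (l - 1) * (-4 + l).
a) (l - 1) * (-4 + l)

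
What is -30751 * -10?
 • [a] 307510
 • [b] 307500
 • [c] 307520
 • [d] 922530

-30751 * -10 = 307510
a) 307510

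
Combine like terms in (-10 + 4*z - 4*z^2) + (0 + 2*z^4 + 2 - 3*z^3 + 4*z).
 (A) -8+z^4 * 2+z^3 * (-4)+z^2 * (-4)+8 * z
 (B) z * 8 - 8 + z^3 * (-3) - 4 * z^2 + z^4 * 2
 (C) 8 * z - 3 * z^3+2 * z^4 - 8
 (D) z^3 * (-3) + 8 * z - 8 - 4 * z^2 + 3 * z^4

Adding the polynomials and combining like terms:
(-10 + 4*z - 4*z^2) + (0 + 2*z^4 + 2 - 3*z^3 + 4*z)
= z * 8 - 8 + z^3 * (-3) - 4 * z^2 + z^4 * 2
B) z * 8 - 8 + z^3 * (-3) - 4 * z^2 + z^4 * 2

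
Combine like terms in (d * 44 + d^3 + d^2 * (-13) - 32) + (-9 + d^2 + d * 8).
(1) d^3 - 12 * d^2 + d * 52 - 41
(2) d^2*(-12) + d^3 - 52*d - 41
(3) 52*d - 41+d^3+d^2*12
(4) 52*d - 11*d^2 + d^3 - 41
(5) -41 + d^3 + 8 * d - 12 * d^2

Adding the polynomials and combining like terms:
(d*44 + d^3 + d^2*(-13) - 32) + (-9 + d^2 + d*8)
= d^3 - 12 * d^2 + d * 52 - 41
1) d^3 - 12 * d^2 + d * 52 - 41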